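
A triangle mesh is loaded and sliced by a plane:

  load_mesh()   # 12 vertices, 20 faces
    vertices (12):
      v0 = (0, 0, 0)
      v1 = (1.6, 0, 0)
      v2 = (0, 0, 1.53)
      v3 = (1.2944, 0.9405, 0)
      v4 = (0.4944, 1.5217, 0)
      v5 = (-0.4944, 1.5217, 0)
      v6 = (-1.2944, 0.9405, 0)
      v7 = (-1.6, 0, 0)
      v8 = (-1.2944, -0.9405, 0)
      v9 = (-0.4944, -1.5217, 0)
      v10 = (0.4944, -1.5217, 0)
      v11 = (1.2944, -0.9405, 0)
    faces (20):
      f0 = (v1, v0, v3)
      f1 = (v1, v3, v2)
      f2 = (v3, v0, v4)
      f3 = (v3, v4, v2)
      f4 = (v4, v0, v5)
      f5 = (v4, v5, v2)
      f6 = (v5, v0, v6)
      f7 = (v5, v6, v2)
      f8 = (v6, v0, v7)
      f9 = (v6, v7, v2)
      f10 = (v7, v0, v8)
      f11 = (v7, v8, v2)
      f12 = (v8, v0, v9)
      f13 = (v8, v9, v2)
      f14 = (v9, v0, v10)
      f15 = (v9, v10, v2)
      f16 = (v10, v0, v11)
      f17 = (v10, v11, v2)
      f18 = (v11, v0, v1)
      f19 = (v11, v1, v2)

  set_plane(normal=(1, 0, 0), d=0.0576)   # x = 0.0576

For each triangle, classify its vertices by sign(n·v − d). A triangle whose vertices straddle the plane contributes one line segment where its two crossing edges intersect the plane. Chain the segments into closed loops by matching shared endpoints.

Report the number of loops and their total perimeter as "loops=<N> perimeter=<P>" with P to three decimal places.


loops=1 perimeter=7.293

Straddling triangles (12 of 20):
  (v1,v0,v3) [+-+] → (0.0576, 0, 0)–(0.0576, 0.0418517, 0)  len=0.0419
  (v1,v3,v2) [++-] → (0.0576, 0.0418517, 1.46192)–(0.0576, 0, 1.47492)  len=0.0438
  (v3,v0,v4) [+-+] → (0.0576, 0.0418517, 0)–(0.0576, 0.177285, 0)  len=0.1354
  (v3,v4,v2) [++-] → (0.0576, 0.177285, 1.35175)–(0.0576, 0.0418517, 1.46192)  len=0.1746
  (v4,v0,v5) [+--] → (0.0576, 0.177285, 0)–(0.0576, 1.5217, 0)  len=1.3444
  (v4,v5,v2) [+--] → (0.0576, 1.5217, 0)–(0.0576, 0.177285, 1.35175)  len=1.9065
  (v9,v0,v10) [--+] → (0.0576, -0.177285, 0)–(0.0576, -1.5217, 0)  len=1.3444
  (v9,v10,v2) [-+-] → (0.0576, -1.5217, 0)–(0.0576, -0.177285, 1.35175)  len=1.9065
  (v10,v0,v11) [+-+] → (0.0576, -0.177285, 0)–(0.0576, -0.0418517, 0)  len=0.1354
  (v10,v11,v2) [++-] → (0.0576, -0.0418517, 1.46192)–(0.0576, -0.177285, 1.35175)  len=0.1746
  (v11,v0,v1) [+-+] → (0.0576, -0.0418517, 0)–(0.0576, 0, 0)  len=0.0419
  (v11,v1,v2) [++-] → (0.0576, 0, 1.47492)–(0.0576, -0.0418517, 1.46192)  len=0.0438

Chained into 1 loop(s):
  loop 1: 12 segments, perimeter = 7.2932
Total perimeter = 7.293


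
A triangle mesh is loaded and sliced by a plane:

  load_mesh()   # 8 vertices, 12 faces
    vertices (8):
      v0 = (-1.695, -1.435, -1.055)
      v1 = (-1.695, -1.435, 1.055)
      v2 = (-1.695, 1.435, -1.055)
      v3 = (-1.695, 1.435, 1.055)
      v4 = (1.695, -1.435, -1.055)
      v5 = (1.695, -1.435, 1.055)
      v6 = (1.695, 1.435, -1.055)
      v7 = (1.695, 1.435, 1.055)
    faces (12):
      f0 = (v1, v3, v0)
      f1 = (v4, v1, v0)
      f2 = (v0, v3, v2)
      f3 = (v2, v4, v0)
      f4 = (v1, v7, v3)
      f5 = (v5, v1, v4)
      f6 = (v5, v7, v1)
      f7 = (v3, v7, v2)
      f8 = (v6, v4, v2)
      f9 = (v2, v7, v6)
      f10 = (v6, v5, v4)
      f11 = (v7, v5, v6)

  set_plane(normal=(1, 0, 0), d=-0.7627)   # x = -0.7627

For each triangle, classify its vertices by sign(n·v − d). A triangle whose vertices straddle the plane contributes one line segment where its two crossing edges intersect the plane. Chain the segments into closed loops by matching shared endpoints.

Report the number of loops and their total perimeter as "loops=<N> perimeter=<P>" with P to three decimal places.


loops=1 perimeter=9.960

Straddling triangles (8 of 12):
  (v4,v1,v0) [+--] → (-0.7627, -1.435, 0.474719)–(-0.7627, -1.435, -1.055)  len=1.5297
  (v2,v4,v0) [-+-] → (-0.7627, 0.645708, -1.055)–(-0.7627, -1.435, -1.055)  len=2.0807
  (v1,v7,v3) [-+-] → (-0.7627, -0.645708, 1.055)–(-0.7627, 1.435, 1.055)  len=2.0807
  (v5,v1,v4) [+-+] → (-0.7627, -1.435, 1.055)–(-0.7627, -1.435, 0.474719)  len=0.5803
  (v5,v7,v1) [++-] → (-0.7627, -0.645708, 1.055)–(-0.7627, -1.435, 1.055)  len=0.7893
  (v3,v7,v2) [-+-] → (-0.7627, 1.435, 1.055)–(-0.7627, 1.435, -0.474719)  len=1.5297
  (v6,v4,v2) [++-] → (-0.7627, 0.645708, -1.055)–(-0.7627, 1.435, -1.055)  len=0.7893
  (v2,v7,v6) [-++] → (-0.7627, 1.435, -0.474719)–(-0.7627, 1.435, -1.055)  len=0.5803

Chained into 1 loop(s):
  loop 1: 8 segments, perimeter = 9.9600
Total perimeter = 9.960


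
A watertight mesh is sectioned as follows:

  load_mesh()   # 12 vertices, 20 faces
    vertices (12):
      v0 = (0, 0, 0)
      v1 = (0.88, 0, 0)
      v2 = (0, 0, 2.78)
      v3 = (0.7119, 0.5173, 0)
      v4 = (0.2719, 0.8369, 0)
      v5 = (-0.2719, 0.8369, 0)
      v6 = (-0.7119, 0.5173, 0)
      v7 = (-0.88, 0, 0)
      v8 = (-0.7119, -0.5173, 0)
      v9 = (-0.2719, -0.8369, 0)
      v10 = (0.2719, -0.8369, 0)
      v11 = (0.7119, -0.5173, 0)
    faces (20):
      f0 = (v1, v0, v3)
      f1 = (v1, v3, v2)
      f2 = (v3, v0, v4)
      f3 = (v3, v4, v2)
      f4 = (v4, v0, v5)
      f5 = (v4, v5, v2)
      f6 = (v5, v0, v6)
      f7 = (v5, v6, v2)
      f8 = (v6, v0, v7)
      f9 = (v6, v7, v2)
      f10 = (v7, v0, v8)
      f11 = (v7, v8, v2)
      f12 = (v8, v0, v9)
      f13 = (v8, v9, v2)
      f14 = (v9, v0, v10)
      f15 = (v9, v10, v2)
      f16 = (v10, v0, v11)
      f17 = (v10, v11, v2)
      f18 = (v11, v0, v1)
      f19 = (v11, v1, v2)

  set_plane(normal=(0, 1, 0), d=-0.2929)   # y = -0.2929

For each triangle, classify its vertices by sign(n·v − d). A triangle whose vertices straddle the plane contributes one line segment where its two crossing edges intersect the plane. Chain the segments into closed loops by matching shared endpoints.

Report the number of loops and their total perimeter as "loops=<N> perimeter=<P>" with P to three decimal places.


Straddling triangles (10 of 20):
  (v7,v0,v8) [++-] → (-0.403084, -0.2929, 0)–(-0.78482, -0.2929, 0)  len=0.3817
  (v7,v8,v2) [+-+] → (-0.78482, -0.2929, 0)–(-0.403084, -0.2929, 1.20594)  len=1.2649
  (v8,v0,v9) [-+-] → (-0.403084, -0.2929, 0)–(-0.0951601, -0.2929, 0)  len=0.3079
  (v8,v9,v2) [--+] → (-0.0951601, -0.2929, 1.80705)–(-0.403084, -0.2929, 1.20594)  len=0.6754
  (v9,v0,v10) [-+-] → (-0.0951601, -0.2929, 0)–(0.0951601, -0.2929, 0)  len=0.1903
  (v9,v10,v2) [--+] → (0.0951601, -0.2929, 1.80705)–(-0.0951601, -0.2929, 1.80705)  len=0.1903
  (v10,v0,v11) [-+-] → (0.0951601, -0.2929, 0)–(0.403084, -0.2929, 0)  len=0.3079
  (v10,v11,v2) [--+] → (0.403084, -0.2929, 1.20594)–(0.0951601, -0.2929, 1.80705)  len=0.6754
  (v11,v0,v1) [-++] → (0.403084, -0.2929, 0)–(0.78482, -0.2929, 0)  len=0.3817
  (v11,v1,v2) [-++] → (0.78482, -0.2929, 0)–(0.403084, -0.2929, 1.20594)  len=1.2649

Chained into 1 loop(s):
  loop 1: 10 segments, perimeter = 5.6406
Total perimeter = 5.641

loops=1 perimeter=5.641


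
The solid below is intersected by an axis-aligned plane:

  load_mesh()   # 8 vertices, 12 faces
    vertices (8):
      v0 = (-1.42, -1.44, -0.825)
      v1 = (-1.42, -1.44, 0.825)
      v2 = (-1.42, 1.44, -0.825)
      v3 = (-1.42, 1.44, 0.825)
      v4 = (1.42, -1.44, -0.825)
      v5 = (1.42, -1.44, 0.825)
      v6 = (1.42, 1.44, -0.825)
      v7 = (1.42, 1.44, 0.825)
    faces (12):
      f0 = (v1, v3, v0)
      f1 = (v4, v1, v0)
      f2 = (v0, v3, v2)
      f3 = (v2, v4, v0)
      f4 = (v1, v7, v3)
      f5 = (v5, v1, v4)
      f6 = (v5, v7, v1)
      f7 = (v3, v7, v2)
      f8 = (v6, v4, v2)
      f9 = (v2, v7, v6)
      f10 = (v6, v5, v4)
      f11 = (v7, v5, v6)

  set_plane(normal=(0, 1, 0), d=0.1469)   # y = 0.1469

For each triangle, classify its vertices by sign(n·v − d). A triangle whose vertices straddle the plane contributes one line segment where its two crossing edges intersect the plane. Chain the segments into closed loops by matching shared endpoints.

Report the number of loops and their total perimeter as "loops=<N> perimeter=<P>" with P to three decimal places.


loops=1 perimeter=8.980

Straddling triangles (8 of 12):
  (v1,v3,v0) [-+-] → (-1.42, 0.1469, 0.825)–(-1.42, 0.1469, 0.0841615)  len=0.7408
  (v0,v3,v2) [-++] → (-1.42, 0.1469, 0.0841615)–(-1.42, 0.1469, -0.825)  len=0.9092
  (v2,v4,v0) [+--] → (-0.14486, 0.1469, -0.825)–(-1.42, 0.1469, -0.825)  len=1.2751
  (v1,v7,v3) [-++] → (0.14486, 0.1469, 0.825)–(-1.42, 0.1469, 0.825)  len=1.5649
  (v5,v7,v1) [-+-] → (1.42, 0.1469, 0.825)–(0.14486, 0.1469, 0.825)  len=1.2751
  (v6,v4,v2) [+-+] → (1.42, 0.1469, -0.825)–(-0.14486, 0.1469, -0.825)  len=1.5649
  (v6,v5,v4) [+--] → (1.42, 0.1469, -0.0841615)–(1.42, 0.1469, -0.825)  len=0.7408
  (v7,v5,v6) [+-+] → (1.42, 0.1469, 0.825)–(1.42, 0.1469, -0.0841615)  len=0.9092

Chained into 1 loop(s):
  loop 1: 8 segments, perimeter = 8.9800
Total perimeter = 8.980


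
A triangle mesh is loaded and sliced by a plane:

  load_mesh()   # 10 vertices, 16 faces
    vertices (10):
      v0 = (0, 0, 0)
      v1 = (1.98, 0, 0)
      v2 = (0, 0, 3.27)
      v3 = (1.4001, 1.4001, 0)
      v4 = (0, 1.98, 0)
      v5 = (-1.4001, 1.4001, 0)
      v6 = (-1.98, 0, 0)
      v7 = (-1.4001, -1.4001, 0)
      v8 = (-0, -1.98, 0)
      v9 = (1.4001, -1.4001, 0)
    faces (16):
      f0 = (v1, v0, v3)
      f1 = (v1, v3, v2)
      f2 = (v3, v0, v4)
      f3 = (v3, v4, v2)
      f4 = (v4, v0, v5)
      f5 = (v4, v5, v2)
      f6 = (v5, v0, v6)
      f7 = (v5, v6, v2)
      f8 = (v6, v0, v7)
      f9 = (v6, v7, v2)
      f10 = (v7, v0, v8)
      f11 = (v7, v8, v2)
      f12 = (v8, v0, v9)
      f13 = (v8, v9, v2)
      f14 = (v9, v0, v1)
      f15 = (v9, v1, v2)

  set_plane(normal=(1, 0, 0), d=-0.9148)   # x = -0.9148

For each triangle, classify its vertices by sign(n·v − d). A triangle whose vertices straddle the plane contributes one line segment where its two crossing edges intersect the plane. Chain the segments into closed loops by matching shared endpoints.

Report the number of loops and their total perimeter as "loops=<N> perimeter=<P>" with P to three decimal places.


loops=1 perimeter=8.069

Straddling triangles (8 of 16):
  (v4,v0,v5) [++-] → (-0.9148, 0.9148, 0)–(-0.9148, 1.6011, 0)  len=0.6863
  (v4,v5,v2) [+-+] → (-0.9148, 1.6011, 0)–(-0.9148, 0.9148, 1.13344)  len=1.3250
  (v5,v0,v6) [-+-] → (-0.9148, 0.9148, 0)–(-0.9148, 0, 0)  len=0.9148
  (v5,v6,v2) [--+] → (-0.9148, 0, 1.75919)–(-0.9148, 0.9148, 1.13344)  len=1.1083
  (v6,v0,v7) [-+-] → (-0.9148, 0, 0)–(-0.9148, -0.9148, 0)  len=0.9148
  (v6,v7,v2) [--+] → (-0.9148, -0.9148, 1.13344)–(-0.9148, 0, 1.75919)  len=1.1083
  (v7,v0,v8) [-++] → (-0.9148, -0.9148, 0)–(-0.9148, -1.6011, 0)  len=0.6863
  (v7,v8,v2) [-++] → (-0.9148, -1.6011, 0)–(-0.9148, -0.9148, 1.13344)  len=1.3250

Chained into 1 loop(s):
  loop 1: 8 segments, perimeter = 8.0690
Total perimeter = 8.069


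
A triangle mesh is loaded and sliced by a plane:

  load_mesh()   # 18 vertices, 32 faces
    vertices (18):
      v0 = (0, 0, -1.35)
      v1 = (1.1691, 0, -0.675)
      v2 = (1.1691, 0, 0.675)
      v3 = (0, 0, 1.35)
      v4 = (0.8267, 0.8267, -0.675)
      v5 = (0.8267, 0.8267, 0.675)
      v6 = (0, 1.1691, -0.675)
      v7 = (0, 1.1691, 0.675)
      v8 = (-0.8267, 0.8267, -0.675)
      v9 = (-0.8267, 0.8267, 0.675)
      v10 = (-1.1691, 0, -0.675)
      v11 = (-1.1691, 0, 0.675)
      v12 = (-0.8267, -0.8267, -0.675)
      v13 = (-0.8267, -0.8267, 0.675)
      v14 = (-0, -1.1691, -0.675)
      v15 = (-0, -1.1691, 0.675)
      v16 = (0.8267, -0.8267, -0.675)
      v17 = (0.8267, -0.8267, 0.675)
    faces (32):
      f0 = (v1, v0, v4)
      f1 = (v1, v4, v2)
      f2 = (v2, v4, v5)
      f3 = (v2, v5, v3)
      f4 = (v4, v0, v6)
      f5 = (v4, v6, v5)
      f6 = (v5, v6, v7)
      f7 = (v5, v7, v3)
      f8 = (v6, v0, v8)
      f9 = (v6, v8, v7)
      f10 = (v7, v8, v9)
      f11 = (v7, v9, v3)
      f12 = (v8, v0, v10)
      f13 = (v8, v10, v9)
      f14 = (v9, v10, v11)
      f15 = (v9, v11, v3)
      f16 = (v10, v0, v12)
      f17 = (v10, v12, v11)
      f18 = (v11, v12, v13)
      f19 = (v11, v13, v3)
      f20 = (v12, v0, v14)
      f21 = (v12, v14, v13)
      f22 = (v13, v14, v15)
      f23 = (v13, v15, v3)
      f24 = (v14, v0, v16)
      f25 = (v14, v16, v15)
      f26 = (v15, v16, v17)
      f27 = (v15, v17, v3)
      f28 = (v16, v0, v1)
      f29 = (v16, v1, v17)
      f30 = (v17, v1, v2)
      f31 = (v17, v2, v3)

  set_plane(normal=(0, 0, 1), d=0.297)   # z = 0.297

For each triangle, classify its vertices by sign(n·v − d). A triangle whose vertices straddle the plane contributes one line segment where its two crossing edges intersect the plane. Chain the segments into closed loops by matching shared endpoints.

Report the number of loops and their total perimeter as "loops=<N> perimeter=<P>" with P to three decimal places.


loops=1 perimeter=7.158

Straddling triangles (16 of 32):
  (v1,v4,v2) [--+] → (1.07323, 0.231476, 0.297)–(1.1691, 0, 0.297)  len=0.2505
  (v2,v4,v5) [+-+] → (1.07323, 0.231476, 0.297)–(0.8267, 0.8267, 0.297)  len=0.6443
  (v4,v6,v5) [--+] → (0.595224, 0.922572, 0.297)–(0.8267, 0.8267, 0.297)  len=0.2505
  (v5,v6,v7) [+-+] → (0.595224, 0.922572, 0.297)–(0, 1.1691, 0.297)  len=0.6443
  (v6,v8,v7) [--+] → (-0.231476, 1.07323, 0.297)–(0, 1.1691, 0.297)  len=0.2505
  (v7,v8,v9) [+-+] → (-0.231476, 1.07323, 0.297)–(-0.8267, 0.8267, 0.297)  len=0.6443
  (v8,v10,v9) [--+] → (-0.922572, 0.595224, 0.297)–(-0.8267, 0.8267, 0.297)  len=0.2505
  (v9,v10,v11) [+-+] → (-0.922572, 0.595224, 0.297)–(-1.1691, 0, 0.297)  len=0.6443
  (v10,v12,v11) [--+] → (-1.07323, -0.231476, 0.297)–(-1.1691, 0, 0.297)  len=0.2505
  (v11,v12,v13) [+-+] → (-1.07323, -0.231476, 0.297)–(-0.8267, -0.8267, 0.297)  len=0.6443
  (v12,v14,v13) [--+] → (-0.595224, -0.922572, 0.297)–(-0.8267, -0.8267, 0.297)  len=0.2505
  (v13,v14,v15) [+-+] → (-0.595224, -0.922572, 0.297)–(0, -1.1691, 0.297)  len=0.6443
  (v14,v16,v15) [--+] → (0.231476, -1.07323, 0.297)–(0, -1.1691, 0.297)  len=0.2505
  (v15,v16,v17) [+-+] → (0.231476, -1.07323, 0.297)–(0.8267, -0.8267, 0.297)  len=0.6443
  (v16,v1,v17) [--+] → (0.922572, -0.595224, 0.297)–(0.8267, -0.8267, 0.297)  len=0.2505
  (v17,v1,v2) [+-+] → (0.922572, -0.595224, 0.297)–(1.1691, 0, 0.297)  len=0.6443

Chained into 1 loop(s):
  loop 1: 16 segments, perimeter = 7.1584
Total perimeter = 7.158


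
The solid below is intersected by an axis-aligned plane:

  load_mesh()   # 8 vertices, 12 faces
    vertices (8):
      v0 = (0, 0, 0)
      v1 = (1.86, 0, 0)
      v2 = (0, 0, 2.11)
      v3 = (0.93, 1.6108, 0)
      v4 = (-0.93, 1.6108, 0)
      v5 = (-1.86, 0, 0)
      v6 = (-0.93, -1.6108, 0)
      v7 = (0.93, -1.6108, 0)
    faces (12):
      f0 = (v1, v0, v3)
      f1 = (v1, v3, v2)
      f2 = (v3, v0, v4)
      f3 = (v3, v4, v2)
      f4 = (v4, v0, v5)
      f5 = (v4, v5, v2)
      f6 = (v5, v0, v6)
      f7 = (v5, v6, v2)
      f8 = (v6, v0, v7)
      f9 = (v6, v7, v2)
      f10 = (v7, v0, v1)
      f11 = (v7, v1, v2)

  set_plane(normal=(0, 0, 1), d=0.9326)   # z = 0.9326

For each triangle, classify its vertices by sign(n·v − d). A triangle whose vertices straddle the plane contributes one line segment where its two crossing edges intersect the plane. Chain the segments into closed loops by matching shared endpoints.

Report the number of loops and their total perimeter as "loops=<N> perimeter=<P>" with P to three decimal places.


Straddling triangles (6 of 12):
  (v1,v3,v2) [--+] → (0.518949, 0.898842, 0.9326)–(1.0379, 0, 0.9326)  len=1.0379
  (v3,v4,v2) [--+] → (-0.518949, 0.898842, 0.9326)–(0.518949, 0.898842, 0.9326)  len=1.0379
  (v4,v5,v2) [--+] → (-1.0379, 0, 0.9326)–(-0.518949, 0.898842, 0.9326)  len=1.0379
  (v5,v6,v2) [--+] → (-0.518949, -0.898842, 0.9326)–(-1.0379, 0, 0.9326)  len=1.0379
  (v6,v7,v2) [--+] → (0.518949, -0.898842, 0.9326)–(-0.518949, -0.898842, 0.9326)  len=1.0379
  (v7,v1,v2) [--+] → (1.0379, 0, 0.9326)–(0.518949, -0.898842, 0.9326)  len=1.0379

Chained into 1 loop(s):
  loop 1: 6 segments, perimeter = 6.2274
Total perimeter = 6.227

loops=1 perimeter=6.227


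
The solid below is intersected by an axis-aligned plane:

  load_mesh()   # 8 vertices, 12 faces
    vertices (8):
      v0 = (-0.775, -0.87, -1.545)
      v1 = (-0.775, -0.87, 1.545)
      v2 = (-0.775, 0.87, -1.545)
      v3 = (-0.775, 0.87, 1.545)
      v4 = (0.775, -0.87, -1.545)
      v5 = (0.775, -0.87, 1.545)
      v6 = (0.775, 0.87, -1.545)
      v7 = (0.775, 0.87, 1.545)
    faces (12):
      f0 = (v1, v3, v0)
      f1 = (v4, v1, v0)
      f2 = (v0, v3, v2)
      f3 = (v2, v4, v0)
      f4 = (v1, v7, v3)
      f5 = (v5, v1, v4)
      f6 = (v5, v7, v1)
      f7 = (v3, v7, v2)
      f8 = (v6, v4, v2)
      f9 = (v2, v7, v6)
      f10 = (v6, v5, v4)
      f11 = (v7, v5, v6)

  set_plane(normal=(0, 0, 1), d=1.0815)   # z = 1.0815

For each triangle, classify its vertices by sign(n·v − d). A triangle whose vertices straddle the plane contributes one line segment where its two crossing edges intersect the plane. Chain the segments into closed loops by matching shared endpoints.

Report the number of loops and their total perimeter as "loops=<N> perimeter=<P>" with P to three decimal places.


Straddling triangles (8 of 12):
  (v1,v3,v0) [++-] → (-0.775, 0.609, 1.0815)–(-0.775, -0.87, 1.0815)  len=1.4790
  (v4,v1,v0) [-+-] → (-0.5425, -0.87, 1.0815)–(-0.775, -0.87, 1.0815)  len=0.2325
  (v0,v3,v2) [-+-] → (-0.775, 0.609, 1.0815)–(-0.775, 0.87, 1.0815)  len=0.2610
  (v5,v1,v4) [++-] → (-0.5425, -0.87, 1.0815)–(0.775, -0.87, 1.0815)  len=1.3175
  (v3,v7,v2) [++-] → (0.5425, 0.87, 1.0815)–(-0.775, 0.87, 1.0815)  len=1.3175
  (v2,v7,v6) [-+-] → (0.5425, 0.87, 1.0815)–(0.775, 0.87, 1.0815)  len=0.2325
  (v6,v5,v4) [-+-] → (0.775, -0.609, 1.0815)–(0.775, -0.87, 1.0815)  len=0.2610
  (v7,v5,v6) [++-] → (0.775, -0.609, 1.0815)–(0.775, 0.87, 1.0815)  len=1.4790

Chained into 1 loop(s):
  loop 1: 8 segments, perimeter = 6.5800
Total perimeter = 6.580

loops=1 perimeter=6.580


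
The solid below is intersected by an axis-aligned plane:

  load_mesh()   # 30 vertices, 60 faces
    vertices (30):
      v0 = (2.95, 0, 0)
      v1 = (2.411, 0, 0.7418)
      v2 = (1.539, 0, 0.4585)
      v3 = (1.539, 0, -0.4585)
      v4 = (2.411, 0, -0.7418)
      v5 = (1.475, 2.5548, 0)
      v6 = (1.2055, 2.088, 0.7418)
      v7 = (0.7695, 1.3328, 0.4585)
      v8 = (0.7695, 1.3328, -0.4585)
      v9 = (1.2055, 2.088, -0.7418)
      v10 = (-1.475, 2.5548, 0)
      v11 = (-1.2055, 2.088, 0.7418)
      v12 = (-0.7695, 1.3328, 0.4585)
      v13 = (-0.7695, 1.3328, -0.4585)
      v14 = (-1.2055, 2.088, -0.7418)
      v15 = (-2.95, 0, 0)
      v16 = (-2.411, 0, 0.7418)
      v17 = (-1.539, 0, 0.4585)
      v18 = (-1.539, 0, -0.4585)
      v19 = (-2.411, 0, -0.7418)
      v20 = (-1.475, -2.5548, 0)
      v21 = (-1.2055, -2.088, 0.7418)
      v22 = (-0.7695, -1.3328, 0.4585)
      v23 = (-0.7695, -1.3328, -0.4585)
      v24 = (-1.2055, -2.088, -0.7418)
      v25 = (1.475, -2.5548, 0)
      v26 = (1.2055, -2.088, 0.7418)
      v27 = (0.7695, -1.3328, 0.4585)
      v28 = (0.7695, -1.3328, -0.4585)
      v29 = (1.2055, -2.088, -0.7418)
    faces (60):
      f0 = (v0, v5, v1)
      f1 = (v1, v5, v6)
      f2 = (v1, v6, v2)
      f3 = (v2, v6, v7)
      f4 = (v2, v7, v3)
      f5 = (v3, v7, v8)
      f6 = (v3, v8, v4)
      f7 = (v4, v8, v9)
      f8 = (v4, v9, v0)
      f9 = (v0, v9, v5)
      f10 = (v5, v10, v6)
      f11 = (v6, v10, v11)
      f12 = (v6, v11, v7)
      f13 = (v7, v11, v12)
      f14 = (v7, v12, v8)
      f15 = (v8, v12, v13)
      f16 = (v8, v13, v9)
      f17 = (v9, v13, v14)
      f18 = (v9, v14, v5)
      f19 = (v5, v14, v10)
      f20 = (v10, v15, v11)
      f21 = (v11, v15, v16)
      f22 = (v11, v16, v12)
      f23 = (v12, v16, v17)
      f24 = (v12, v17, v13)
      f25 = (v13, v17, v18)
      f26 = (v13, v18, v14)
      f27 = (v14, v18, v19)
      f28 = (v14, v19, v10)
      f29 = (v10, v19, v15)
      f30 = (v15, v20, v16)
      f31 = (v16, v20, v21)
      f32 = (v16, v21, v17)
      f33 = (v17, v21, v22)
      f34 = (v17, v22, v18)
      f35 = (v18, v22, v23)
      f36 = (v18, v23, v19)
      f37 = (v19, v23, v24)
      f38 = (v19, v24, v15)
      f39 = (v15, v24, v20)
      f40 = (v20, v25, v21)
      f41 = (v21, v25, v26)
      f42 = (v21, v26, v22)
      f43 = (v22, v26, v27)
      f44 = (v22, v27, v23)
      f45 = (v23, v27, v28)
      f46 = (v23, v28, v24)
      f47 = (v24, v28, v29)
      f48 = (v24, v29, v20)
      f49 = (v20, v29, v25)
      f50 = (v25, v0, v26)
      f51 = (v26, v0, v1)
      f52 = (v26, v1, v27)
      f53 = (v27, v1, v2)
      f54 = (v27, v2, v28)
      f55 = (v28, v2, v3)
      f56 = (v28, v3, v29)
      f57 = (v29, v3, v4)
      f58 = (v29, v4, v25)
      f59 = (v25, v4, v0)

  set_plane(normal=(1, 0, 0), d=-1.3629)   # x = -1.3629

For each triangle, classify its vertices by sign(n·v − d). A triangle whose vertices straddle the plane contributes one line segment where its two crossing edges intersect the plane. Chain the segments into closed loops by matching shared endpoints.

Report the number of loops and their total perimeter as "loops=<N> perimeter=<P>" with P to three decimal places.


loops=2 perimeter=12.225

Straddling triangles (24 of 60):
  (v5,v10,v6) [+-+] → (-1.3629, 2.5548, 0)–(-1.3629, 2.53528, 0.0310225)  len=0.0367
  (v6,v10,v11) [+-+] → (-1.3629, 2.53528, 0.0310225)–(-1.3629, 2.36063, 0.308556)  len=0.3279
  (v5,v14,v10) [++-] → (-1.3629, 2.36063, -0.308556)–(-1.3629, 2.5548, 0)  len=0.3646
  (v10,v15,v11) [--+] → (-1.3629, 1.89961, 0.67487)–(-1.3629, 2.36063, 0.308556)  len=0.5888
  (v11,v15,v16) [+--] → (-1.3629, 1.89961, 0.67487)–(-1.3629, 1.81537, 0.7418)  len=0.1076
  (v11,v16,v12) [+-+] → (-1.3629, 1.81537, 0.7418)–(-1.3629, 0.850995, 0.560913)  len=0.9812
  (v12,v16,v17) [+--] → (-1.3629, 0.850995, 0.560913)–(-1.3629, 0.305011, 0.4585)  len=0.5555
  (v12,v17,v13) [+-+] → (-1.3629, 0.305011, 0.4585)–(-1.3629, 0.305011, 0.248645)  len=0.2099
  (v13,v17,v18) [+--] → (-1.3629, 0.305011, 0.248645)–(-1.3629, 0.305011, -0.4585)  len=0.7071
  (v13,v18,v14) [+-+] → (-1.3629, 0.305011, -0.4585)–(-1.3629, 1.10254, -0.608093)  len=0.8114
  (v14,v18,v19) [+--] → (-1.3629, 1.10254, -0.608093)–(-1.3629, 1.81537, -0.7418)  len=0.7253
  (v14,v19,v10) [+--] → (-1.3629, 1.81537, -0.7418)–(-1.3629, 2.36063, -0.308556)  len=0.6964
  (v16,v20,v21) [--+] → (-1.3629, -2.36063, 0.308556)–(-1.3629, -1.81537, 0.7418)  len=0.6964
  (v16,v21,v17) [-+-] → (-1.3629, -1.81537, 0.7418)–(-1.3629, -1.10254, 0.608093)  len=0.7253
  (v17,v21,v22) [-++] → (-1.3629, -1.10254, 0.608093)–(-1.3629, -0.305011, 0.4585)  len=0.8114
  (v17,v22,v18) [-+-] → (-1.3629, -0.305011, 0.4585)–(-1.3629, -0.305011, -0.248645)  len=0.7071
  (v18,v22,v23) [-++] → (-1.3629, -0.305011, -0.248645)–(-1.3629, -0.305011, -0.4585)  len=0.2099
  (v18,v23,v19) [-+-] → (-1.3629, -0.305011, -0.4585)–(-1.3629, -0.850995, -0.560913)  len=0.5555
  (v19,v23,v24) [-++] → (-1.3629, -0.850995, -0.560913)–(-1.3629, -1.81537, -0.7418)  len=0.9812
  (v19,v24,v15) [-+-] → (-1.3629, -1.81537, -0.7418)–(-1.3629, -1.89961, -0.67487)  len=0.1076
  (v15,v24,v20) [-+-] → (-1.3629, -1.89961, -0.67487)–(-1.3629, -2.36063, -0.308556)  len=0.5888
  (v20,v25,v21) [-++] → (-1.3629, -2.5548, 0)–(-1.3629, -2.36063, 0.308556)  len=0.3646
  (v24,v29,v20) [++-] → (-1.3629, -2.53528, -0.0310225)–(-1.3629, -2.36063, -0.308556)  len=0.3279
  (v20,v29,v25) [-++] → (-1.3629, -2.53528, -0.0310225)–(-1.3629, -2.5548, 0)  len=0.0367

Chained into 2 loop(s):
  loop 1: 12 segments, perimeter = 6.1124
  loop 2: 12 segments, perimeter = 6.1124
Total perimeter = 12.225


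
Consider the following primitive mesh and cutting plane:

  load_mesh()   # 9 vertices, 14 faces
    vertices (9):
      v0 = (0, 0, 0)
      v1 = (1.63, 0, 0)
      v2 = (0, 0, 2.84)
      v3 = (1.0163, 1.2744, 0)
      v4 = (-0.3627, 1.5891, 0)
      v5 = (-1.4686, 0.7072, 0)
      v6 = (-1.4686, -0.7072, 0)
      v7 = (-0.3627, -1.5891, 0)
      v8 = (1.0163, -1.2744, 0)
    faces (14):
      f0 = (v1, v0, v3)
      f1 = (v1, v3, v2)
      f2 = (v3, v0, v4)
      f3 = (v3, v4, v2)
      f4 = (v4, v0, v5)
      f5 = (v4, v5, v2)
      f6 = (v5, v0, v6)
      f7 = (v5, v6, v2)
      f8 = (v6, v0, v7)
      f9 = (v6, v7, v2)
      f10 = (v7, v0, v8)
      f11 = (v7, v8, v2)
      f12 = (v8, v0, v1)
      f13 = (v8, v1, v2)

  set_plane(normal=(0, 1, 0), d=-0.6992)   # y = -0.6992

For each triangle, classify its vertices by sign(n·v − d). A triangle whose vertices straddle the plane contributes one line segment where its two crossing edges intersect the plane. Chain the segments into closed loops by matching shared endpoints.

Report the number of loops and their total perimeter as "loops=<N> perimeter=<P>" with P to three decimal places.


loops=1 perimeter=7.081

Straddling triangles (8 of 14):
  (v5,v0,v6) [++-] → (-1.45199, -0.6992, 0)–(-1.4686, -0.6992, 0)  len=0.0166
  (v5,v6,v2) [+-+] → (-1.4686, -0.6992, 0)–(-1.45199, -0.6992, 0.0321267)  len=0.0362
  (v6,v0,v7) [-+-] → (-1.45199, -0.6992, 0)–(-0.159587, -0.6992, 0)  len=1.2924
  (v6,v7,v2) [--+] → (-0.159587, -0.6992, 1.59041)–(-1.45199, -0.6992, 0.0321267)  len=2.0245
  (v7,v0,v8) [-+-] → (-0.159587, -0.6992, 0)–(0.557593, -0.6992, 0)  len=0.7172
  (v7,v8,v2) [--+] → (0.557593, -0.6992, 1.28183)–(-0.159587, -0.6992, 1.59041)  len=0.7807
  (v8,v0,v1) [-++] → (0.557593, -0.6992, 0)–(1.29329, -0.6992, 0)  len=0.7357
  (v8,v1,v2) [-++] → (1.29329, -0.6992, 0)–(0.557593, -0.6992, 1.28183)  len=1.4780

Chained into 1 loop(s):
  loop 1: 8 segments, perimeter = 7.0812
Total perimeter = 7.081


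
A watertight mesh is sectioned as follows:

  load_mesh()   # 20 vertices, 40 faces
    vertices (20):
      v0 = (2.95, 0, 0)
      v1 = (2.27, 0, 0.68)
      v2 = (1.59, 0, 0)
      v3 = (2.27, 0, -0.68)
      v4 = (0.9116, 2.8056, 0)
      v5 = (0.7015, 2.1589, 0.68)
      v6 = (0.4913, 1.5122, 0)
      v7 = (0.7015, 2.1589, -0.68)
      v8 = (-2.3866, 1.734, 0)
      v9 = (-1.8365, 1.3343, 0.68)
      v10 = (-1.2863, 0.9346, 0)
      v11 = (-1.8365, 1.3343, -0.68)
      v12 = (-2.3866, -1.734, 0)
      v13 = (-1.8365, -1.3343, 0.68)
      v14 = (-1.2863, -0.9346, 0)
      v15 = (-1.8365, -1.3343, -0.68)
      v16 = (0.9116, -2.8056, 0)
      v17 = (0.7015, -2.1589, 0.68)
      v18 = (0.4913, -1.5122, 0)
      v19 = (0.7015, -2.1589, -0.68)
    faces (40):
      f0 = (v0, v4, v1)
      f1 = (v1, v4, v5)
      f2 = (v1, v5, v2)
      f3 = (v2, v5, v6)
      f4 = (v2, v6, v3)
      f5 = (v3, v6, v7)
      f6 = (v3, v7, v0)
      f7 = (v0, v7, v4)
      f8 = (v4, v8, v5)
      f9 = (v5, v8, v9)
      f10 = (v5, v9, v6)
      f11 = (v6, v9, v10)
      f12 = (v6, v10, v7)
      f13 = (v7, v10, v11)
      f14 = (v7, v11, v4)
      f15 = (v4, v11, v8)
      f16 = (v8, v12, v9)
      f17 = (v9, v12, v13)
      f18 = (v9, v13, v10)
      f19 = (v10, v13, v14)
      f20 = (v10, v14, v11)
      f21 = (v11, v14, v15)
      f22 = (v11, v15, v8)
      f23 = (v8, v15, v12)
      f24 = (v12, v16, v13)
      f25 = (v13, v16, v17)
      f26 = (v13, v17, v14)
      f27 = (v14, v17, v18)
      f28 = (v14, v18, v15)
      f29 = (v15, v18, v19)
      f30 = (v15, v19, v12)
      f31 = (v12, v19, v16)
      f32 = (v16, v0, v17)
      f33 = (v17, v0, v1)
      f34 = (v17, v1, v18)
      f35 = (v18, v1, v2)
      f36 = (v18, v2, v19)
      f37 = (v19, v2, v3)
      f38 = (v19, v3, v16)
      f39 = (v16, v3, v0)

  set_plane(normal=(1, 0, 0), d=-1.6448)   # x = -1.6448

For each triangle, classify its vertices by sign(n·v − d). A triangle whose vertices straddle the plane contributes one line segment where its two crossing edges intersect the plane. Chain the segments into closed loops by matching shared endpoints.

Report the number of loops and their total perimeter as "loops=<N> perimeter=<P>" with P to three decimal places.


Straddling triangles (18 of 40):
  (v4,v8,v5) [+-+] → (-1.6448, 1.97501, 0)–(-1.6448, 1.83607, 0.163344)  len=0.2144
  (v5,v8,v9) [+--] → (-1.6448, 1.83607, 0.163344)–(-1.6448, 1.39658, 0.68)  len=0.6783
  (v5,v9,v6) [+-+] → (-1.6448, 1.39658, 0.68)–(-1.6448, 1.34895, 0.624)  len=0.0735
  (v6,v9,v10) [+-+] → (-1.6448, 1.34895, 0.624)–(-1.6448, 1.19504, 0.443075)  len=0.2375
  (v7,v10,v11) [++-] → (-1.6448, 1.19504, -0.443075)–(-1.6448, 1.39658, -0.68)  len=0.3111
  (v7,v11,v4) [+-+] → (-1.6448, 1.39658, -0.68)–(-1.6448, 1.43693, -0.632565)  len=0.0623
  (v4,v11,v8) [+--] → (-1.6448, 1.43693, -0.632565)–(-1.6448, 1.97501, 0)  len=0.8305
  (v9,v13,v10) [--+] → (-1.6448, -0.543773, 0.443075)–(-1.6448, 1.19504, 0.443075)  len=1.7388
  (v10,v13,v14) [+-+] → (-1.6448, -0.543773, 0.443075)–(-1.6448, -1.19504, 0.443075)  len=0.6513
  (v10,v14,v11) [++-] → (-1.6448, 0.543773, -0.443075)–(-1.6448, 1.19504, -0.443075)  len=0.6513
  (v11,v14,v15) [-+-] → (-1.6448, 0.543773, -0.443075)–(-1.6448, -1.19504, -0.443075)  len=1.7388
  (v12,v16,v13) [-+-] → (-1.6448, -1.97501, 0)–(-1.6448, -1.43693, 0.632565)  len=0.8305
  (v13,v16,v17) [-++] → (-1.6448, -1.43693, 0.632565)–(-1.6448, -1.39658, 0.68)  len=0.0623
  (v13,v17,v14) [-++] → (-1.6448, -1.39658, 0.68)–(-1.6448, -1.19504, 0.443075)  len=0.3111
  (v14,v18,v15) [++-] → (-1.6448, -1.34895, -0.624)–(-1.6448, -1.19504, -0.443075)  len=0.2375
  (v15,v18,v19) [-++] → (-1.6448, -1.34895, -0.624)–(-1.6448, -1.39658, -0.68)  len=0.0735
  (v15,v19,v12) [-+-] → (-1.6448, -1.39658, -0.68)–(-1.6448, -1.83607, -0.163344)  len=0.6783
  (v12,v19,v16) [-++] → (-1.6448, -1.83607, -0.163344)–(-1.6448, -1.97501, 0)  len=0.2144

Chained into 1 loop(s):
  loop 1: 18 segments, perimeter = 9.5953
Total perimeter = 9.595

loops=1 perimeter=9.595


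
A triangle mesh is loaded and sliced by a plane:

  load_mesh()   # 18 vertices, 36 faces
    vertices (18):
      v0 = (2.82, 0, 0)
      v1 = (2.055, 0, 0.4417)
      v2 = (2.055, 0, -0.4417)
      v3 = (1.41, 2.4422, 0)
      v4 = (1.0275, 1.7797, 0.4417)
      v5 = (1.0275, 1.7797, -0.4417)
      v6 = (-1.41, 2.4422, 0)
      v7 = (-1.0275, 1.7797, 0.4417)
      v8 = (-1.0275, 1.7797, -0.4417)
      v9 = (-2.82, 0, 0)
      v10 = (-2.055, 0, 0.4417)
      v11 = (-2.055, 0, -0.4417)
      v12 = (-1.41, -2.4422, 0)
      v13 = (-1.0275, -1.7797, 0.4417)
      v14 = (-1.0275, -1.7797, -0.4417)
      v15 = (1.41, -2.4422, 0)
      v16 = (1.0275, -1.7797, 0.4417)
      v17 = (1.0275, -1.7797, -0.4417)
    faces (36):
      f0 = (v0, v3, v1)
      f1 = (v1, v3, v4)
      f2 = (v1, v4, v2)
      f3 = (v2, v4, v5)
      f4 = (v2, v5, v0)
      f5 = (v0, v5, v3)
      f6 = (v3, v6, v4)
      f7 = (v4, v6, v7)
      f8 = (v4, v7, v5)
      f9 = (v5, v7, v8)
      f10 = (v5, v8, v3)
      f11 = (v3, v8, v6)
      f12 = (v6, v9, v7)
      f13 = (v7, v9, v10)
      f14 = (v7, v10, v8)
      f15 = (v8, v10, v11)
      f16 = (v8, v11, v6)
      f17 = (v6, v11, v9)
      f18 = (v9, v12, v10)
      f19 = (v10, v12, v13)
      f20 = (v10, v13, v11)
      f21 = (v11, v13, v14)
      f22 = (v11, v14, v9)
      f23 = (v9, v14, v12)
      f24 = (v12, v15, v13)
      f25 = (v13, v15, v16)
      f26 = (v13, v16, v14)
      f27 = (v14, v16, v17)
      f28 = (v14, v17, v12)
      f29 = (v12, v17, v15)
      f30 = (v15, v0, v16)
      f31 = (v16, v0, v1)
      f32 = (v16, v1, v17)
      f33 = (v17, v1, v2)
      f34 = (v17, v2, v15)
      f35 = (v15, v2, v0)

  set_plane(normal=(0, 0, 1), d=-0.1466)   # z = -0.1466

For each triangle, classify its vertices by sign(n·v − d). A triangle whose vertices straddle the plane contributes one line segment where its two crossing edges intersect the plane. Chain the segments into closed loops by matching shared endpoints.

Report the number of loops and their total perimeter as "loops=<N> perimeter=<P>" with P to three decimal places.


loops=2 perimeter=27.727

Straddling triangles (24 of 36):
  (v1,v4,v2) [++-] → (1.71176, 0.594509, -0.1466)–(2.055, 0, -0.1466)  len=0.6865
  (v2,v4,v5) [-+-] → (1.71176, 0.594509, -0.1466)–(1.0275, 1.7797, -0.1466)  len=1.3685
  (v2,v5,v0) [--+] → (2.22507, 0.590682, -0.1466)–(2.5661, 0, -0.1466)  len=0.6821
  (v0,v5,v3) [+-+] → (2.22507, 0.590682, -0.1466)–(1.28305, 2.22232, -0.1466)  len=1.8840
  (v4,v7,v5) [++-] → (0.341027, 1.7797, -0.1466)–(1.0275, 1.7797, -0.1466)  len=0.6865
  (v5,v7,v8) [-+-] → (0.341027, 1.7797, -0.1466)–(-1.0275, 1.7797, -0.1466)  len=1.3685
  (v5,v8,v3) [--+] → (0.600995, 2.22232, -0.1466)–(1.28305, 2.22232, -0.1466)  len=0.6821
  (v3,v8,v6) [+-+] → (0.600995, 2.22232, -0.1466)–(-1.28305, 2.22232, -0.1466)  len=1.8840
  (v7,v10,v8) [++-] → (-1.37074, 1.18519, -0.1466)–(-1.0275, 1.7797, -0.1466)  len=0.6865
  (v8,v10,v11) [-+-] → (-1.37074, 1.18519, -0.1466)–(-2.055, 0, -0.1466)  len=1.3685
  (v8,v11,v6) [--+] → (-1.62408, 1.63164, -0.1466)–(-1.28305, 2.22232, -0.1466)  len=0.6821
  (v6,v11,v9) [+-+] → (-1.62408, 1.63164, -0.1466)–(-2.5661, 0, -0.1466)  len=1.8840
  (v10,v13,v11) [++-] → (-1.71176, -0.594509, -0.1466)–(-2.055, 0, -0.1466)  len=0.6865
  (v11,v13,v14) [-+-] → (-1.71176, -0.594509, -0.1466)–(-1.0275, -1.7797, -0.1466)  len=1.3685
  (v11,v14,v9) [--+] → (-2.22507, -0.590682, -0.1466)–(-2.5661, 0, -0.1466)  len=0.6821
  (v9,v14,v12) [+-+] → (-2.22507, -0.590682, -0.1466)–(-1.28305, -2.22232, -0.1466)  len=1.8840
  (v13,v16,v14) [++-] → (-0.341027, -1.7797, -0.1466)–(-1.0275, -1.7797, -0.1466)  len=0.6865
  (v14,v16,v17) [-+-] → (-0.341027, -1.7797, -0.1466)–(1.0275, -1.7797, -0.1466)  len=1.3685
  (v14,v17,v12) [--+] → (-0.600995, -2.22232, -0.1466)–(-1.28305, -2.22232, -0.1466)  len=0.6821
  (v12,v17,v15) [+-+] → (-0.600995, -2.22232, -0.1466)–(1.28305, -2.22232, -0.1466)  len=1.8840
  (v16,v1,v17) [++-] → (1.37074, -1.18519, -0.1466)–(1.0275, -1.7797, -0.1466)  len=0.6865
  (v17,v1,v2) [-+-] → (1.37074, -1.18519, -0.1466)–(2.055, 0, -0.1466)  len=1.3685
  (v17,v2,v15) [--+] → (1.62408, -1.63164, -0.1466)–(1.28305, -2.22232, -0.1466)  len=0.6821
  (v15,v2,v0) [+-+] → (1.62408, -1.63164, -0.1466)–(2.5661, 0, -0.1466)  len=1.8840

Chained into 2 loop(s):
  loop 1: 12 segments, perimeter = 12.3301
  loop 2: 12 segments, perimeter = 15.3966
Total perimeter = 27.727


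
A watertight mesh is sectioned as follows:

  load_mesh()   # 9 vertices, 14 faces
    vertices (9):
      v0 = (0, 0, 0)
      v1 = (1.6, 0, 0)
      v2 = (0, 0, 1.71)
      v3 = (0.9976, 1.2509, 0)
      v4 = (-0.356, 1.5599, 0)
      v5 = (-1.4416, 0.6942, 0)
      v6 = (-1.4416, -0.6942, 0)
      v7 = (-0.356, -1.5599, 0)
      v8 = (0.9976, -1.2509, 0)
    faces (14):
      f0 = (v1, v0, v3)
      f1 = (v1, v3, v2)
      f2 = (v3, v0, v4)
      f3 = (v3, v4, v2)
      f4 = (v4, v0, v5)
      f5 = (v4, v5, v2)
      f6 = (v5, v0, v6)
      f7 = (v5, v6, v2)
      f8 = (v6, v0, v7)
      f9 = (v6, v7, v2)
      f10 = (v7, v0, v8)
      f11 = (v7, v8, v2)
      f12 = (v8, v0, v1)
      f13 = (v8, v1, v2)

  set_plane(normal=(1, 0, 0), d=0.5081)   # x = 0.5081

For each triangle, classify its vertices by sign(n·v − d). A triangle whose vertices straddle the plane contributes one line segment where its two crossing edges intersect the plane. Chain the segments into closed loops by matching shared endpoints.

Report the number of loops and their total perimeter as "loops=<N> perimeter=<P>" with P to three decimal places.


loops=1 perimeter=6.377

Straddling triangles (8 of 14):
  (v1,v0,v3) [+-+] → (0.5081, 0, 0)–(0.5081, 0.637111, 0)  len=0.6371
  (v1,v3,v2) [++-] → (0.5081, 0.637111, 0.839059)–(0.5081, 0, 1.16697)  len=0.7165
  (v3,v0,v4) [+--] → (0.5081, 0.637111, 0)–(0.5081, 1.36264, 0)  len=0.7255
  (v3,v4,v2) [+--] → (0.5081, 1.36264, 0)–(0.5081, 0.637111, 0.839059)  len=1.1092
  (v7,v0,v8) [--+] → (0.5081, -0.637111, 0)–(0.5081, -1.36264, 0)  len=0.7255
  (v7,v8,v2) [-+-] → (0.5081, -1.36264, 0)–(0.5081, -0.637111, 0.839059)  len=1.1092
  (v8,v0,v1) [+-+] → (0.5081, -0.637111, 0)–(0.5081, 0, 0)  len=0.6371
  (v8,v1,v2) [++-] → (0.5081, 0, 1.16697)–(0.5081, -0.637111, 0.839059)  len=0.7165

Chained into 1 loop(s):
  loop 1: 8 segments, perimeter = 6.3769
Total perimeter = 6.377


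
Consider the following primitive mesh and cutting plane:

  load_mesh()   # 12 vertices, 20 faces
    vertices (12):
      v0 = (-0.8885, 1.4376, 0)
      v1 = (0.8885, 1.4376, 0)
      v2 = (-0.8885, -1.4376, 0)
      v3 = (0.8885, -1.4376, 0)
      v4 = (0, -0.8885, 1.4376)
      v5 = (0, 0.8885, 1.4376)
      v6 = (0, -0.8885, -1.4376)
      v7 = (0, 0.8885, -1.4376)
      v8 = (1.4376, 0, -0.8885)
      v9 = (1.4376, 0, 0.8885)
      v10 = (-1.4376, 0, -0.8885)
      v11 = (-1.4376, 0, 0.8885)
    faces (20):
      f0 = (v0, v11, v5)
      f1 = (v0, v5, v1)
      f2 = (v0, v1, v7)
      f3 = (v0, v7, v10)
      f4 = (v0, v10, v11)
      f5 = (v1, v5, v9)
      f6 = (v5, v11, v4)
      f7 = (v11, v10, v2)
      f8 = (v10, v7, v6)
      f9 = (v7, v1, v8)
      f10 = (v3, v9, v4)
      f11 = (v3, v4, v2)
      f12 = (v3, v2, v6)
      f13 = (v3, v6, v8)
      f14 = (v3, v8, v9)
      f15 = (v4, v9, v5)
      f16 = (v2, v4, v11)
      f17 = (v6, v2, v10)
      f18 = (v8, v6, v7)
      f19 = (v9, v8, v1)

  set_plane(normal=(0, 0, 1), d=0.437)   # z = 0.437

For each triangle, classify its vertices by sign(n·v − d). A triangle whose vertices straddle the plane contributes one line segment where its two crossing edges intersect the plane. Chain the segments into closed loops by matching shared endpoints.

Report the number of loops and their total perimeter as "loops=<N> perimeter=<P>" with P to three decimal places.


Straddling triangles (10 of 20):
  (v0,v11,v5) [-++] → (-1.15857, 0.730531, 0.437)–(-0.618415, 1.27069, 0.437)  len=0.7639
  (v0,v5,v1) [-+-] → (-0.618415, 1.27069, 0.437)–(0.618415, 1.27069, 0.437)  len=1.2368
  (v0,v10,v11) [--+] → (-1.4376, 0, 0.437)–(-1.15857, 0.730531, 0.437)  len=0.7820
  (v1,v5,v9) [-++] → (0.618415, 1.27069, 0.437)–(1.15857, 0.730531, 0.437)  len=0.7639
  (v11,v10,v2) [+--] → (-1.4376, 0, 0.437)–(-1.15857, -0.730531, 0.437)  len=0.7820
  (v3,v9,v4) [-++] → (1.15857, -0.730531, 0.437)–(0.618415, -1.27069, 0.437)  len=0.7639
  (v3,v4,v2) [-+-] → (0.618415, -1.27069, 0.437)–(-0.618415, -1.27069, 0.437)  len=1.2368
  (v3,v8,v9) [--+] → (1.4376, 0, 0.437)–(1.15857, -0.730531, 0.437)  len=0.7820
  (v2,v4,v11) [-++] → (-0.618415, -1.27069, 0.437)–(-1.15857, -0.730531, 0.437)  len=0.7639
  (v9,v8,v1) [+--] → (1.4376, 0, 0.437)–(1.15857, 0.730531, 0.437)  len=0.7820

Chained into 1 loop(s):
  loop 1: 10 segments, perimeter = 8.6573
Total perimeter = 8.657

loops=1 perimeter=8.657


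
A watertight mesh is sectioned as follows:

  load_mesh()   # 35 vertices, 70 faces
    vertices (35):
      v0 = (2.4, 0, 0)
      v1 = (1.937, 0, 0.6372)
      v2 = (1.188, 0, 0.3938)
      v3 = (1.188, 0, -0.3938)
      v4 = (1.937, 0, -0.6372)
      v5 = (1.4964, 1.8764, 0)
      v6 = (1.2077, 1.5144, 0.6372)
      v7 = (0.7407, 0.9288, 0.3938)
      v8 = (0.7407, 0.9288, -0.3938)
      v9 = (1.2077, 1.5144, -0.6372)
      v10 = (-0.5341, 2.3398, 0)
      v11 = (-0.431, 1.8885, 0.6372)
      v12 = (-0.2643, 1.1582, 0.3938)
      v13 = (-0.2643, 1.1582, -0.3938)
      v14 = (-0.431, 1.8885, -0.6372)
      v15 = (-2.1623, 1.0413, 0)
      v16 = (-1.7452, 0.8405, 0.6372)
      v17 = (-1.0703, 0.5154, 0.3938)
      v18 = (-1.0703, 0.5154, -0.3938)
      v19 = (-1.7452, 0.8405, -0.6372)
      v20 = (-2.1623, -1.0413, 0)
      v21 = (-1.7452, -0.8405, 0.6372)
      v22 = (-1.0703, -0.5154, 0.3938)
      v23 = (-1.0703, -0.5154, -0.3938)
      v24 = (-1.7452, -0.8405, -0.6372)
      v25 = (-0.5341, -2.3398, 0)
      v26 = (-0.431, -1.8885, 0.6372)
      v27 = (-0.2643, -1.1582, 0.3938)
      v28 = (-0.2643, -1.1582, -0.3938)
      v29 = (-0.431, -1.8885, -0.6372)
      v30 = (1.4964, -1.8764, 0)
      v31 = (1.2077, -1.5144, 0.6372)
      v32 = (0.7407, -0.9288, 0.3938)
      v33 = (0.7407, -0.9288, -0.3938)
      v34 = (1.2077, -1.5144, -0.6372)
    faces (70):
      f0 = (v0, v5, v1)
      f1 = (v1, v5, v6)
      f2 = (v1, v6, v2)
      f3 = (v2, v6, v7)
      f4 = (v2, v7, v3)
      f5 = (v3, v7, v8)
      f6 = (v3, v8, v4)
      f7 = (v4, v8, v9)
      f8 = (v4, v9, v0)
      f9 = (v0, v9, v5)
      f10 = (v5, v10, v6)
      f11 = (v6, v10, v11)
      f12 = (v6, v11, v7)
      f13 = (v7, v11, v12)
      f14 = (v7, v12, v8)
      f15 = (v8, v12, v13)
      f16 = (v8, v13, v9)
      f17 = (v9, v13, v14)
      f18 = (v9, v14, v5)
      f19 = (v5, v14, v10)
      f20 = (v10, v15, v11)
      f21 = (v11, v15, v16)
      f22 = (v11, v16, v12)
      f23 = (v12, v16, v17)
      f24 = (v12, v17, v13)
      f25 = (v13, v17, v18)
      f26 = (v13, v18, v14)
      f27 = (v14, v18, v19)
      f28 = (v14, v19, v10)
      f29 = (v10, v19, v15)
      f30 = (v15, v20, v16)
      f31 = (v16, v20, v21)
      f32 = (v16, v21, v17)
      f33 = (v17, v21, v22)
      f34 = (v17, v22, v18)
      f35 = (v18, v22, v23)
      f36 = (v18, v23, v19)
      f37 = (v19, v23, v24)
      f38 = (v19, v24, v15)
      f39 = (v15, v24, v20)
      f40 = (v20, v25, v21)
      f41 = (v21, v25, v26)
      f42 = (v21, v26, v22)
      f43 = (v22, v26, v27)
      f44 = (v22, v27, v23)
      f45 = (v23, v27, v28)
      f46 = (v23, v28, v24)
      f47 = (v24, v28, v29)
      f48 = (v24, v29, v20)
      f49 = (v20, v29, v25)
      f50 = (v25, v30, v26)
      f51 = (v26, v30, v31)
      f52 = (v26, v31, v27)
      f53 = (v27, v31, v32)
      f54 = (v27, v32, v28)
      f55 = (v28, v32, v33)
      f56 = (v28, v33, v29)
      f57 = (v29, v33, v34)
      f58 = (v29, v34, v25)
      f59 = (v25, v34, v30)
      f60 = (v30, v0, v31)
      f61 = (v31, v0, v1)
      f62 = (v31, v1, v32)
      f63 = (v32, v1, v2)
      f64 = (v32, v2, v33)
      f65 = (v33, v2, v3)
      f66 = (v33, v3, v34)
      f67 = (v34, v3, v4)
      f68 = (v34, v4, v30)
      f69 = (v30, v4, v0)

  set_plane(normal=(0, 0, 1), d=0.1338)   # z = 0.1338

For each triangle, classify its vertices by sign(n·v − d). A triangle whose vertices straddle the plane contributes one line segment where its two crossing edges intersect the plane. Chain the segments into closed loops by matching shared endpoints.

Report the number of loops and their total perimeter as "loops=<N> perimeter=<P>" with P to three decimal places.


loops=2 perimeter=21.204

Straddling triangles (28 of 70):
  (v0,v5,v1) [--+] → (1.58892, 1.48239, 0.1338)–(2.30278, 0, 0.1338)  len=1.6453
  (v1,v5,v6) [+-+] → (1.58892, 1.48239, 0.1338)–(1.43578, 1.80039, 0.1338)  len=0.3529
  (v2,v7,v3) [++-] → (0.888361, 0.622188, 0.1338)–(1.188, 0, 0.1338)  len=0.6906
  (v3,v7,v8) [-+-] → (0.888361, 0.622188, 0.1338)–(0.7407, 0.9288, 0.1338)  len=0.3403
  (v5,v10,v6) [--+] → (-0.168355, 2.16648, 0.1338)–(1.43578, 1.80039, 0.1338)  len=1.6454
  (v6,v10,v11) [+-+] → (-0.168355, 2.16648, 0.1338)–(-0.512451, 2.24504, 0.1338)  len=0.3529
  (v7,v12,v8) [++-] → (0.0674674, 1.08247, 0.1338)–(0.7407, 0.9288, 0.1338)  len=0.6905
  (v8,v12,v13) [-+-] → (0.0674674, 1.08247, 0.1338)–(-0.2643, 1.1582, 0.1338)  len=0.3403
  (v10,v15,v11) [--+] → (-1.79876, 1.2192, 0.1338)–(-0.512451, 2.24504, 0.1338)  len=1.6453
  (v11,v15,v16) [+-+] → (-1.79876, 1.2192, 0.1338)–(-2.07472, 0.999136, 0.1338)  len=0.3530
  (v12,v17,v13) [++-] → (-0.804226, 0.727599, 0.1338)–(-0.2643, 1.1582, 0.1338)  len=0.6906
  (v13,v17,v18) [-+-] → (-0.804226, 0.727599, 0.1338)–(-1.0703, 0.5154, 0.1338)  len=0.3403
  (v15,v20,v16) [--+] → (-2.07472, -0.646157, 0.1338)–(-2.07472, 0.999136, 0.1338)  len=1.6453
  (v16,v20,v21) [+-+] → (-2.07472, -0.646157, 0.1338)–(-2.07472, -0.999136, 0.1338)  len=0.3530
  (v17,v22,v18) [++-] → (-1.0703, -0.175116, 0.1338)–(-1.0703, 0.5154, 0.1338)  len=0.6905
  (v18,v22,v23) [-+-] → (-1.0703, -0.175116, 0.1338)–(-1.0703, -0.5154, 0.1338)  len=0.3403
  (v20,v25,v21) [--+] → (-0.788408, -2.02498, 0.1338)–(-2.07472, -0.999136, 0.1338)  len=1.6453
  (v21,v25,v26) [+-+] → (-0.788408, -2.02498, 0.1338)–(-0.512451, -2.24504, 0.1338)  len=0.3530
  (v22,v27,v23) [++-] → (-0.530374, -0.946001, 0.1338)–(-1.0703, -0.5154, 0.1338)  len=0.6906
  (v23,v27,v28) [-+-] → (-0.530374, -0.946001, 0.1338)–(-0.2643, -1.1582, 0.1338)  len=0.3403
  (v25,v30,v26) [--+] → (1.09168, -1.87894, 0.1338)–(-0.512451, -2.24504, 0.1338)  len=1.6454
  (v26,v30,v31) [+-+] → (1.09168, -1.87894, 0.1338)–(1.43578, -1.80039, 0.1338)  len=0.3529
  (v27,v32,v28) [++-] → (0.408933, -1.00453, 0.1338)–(-0.2643, -1.1582, 0.1338)  len=0.6905
  (v28,v32,v33) [-+-] → (0.408933, -1.00453, 0.1338)–(0.7407, -0.9288, 0.1338)  len=0.3403
  (v30,v0,v31) [--+] → (2.14964, -0.317995, 0.1338)–(1.43578, -1.80039, 0.1338)  len=1.6453
  (v31,v0,v1) [+-+] → (2.14964, -0.317995, 0.1338)–(2.30278, 0, 0.1338)  len=0.3529
  (v32,v2,v33) [++-] → (1.04034, -0.306612, 0.1338)–(0.7407, -0.9288, 0.1338)  len=0.6906
  (v33,v2,v3) [-+-] → (1.04034, -0.306612, 0.1338)–(1.188, 0, 0.1338)  len=0.3403

Chained into 2 loop(s):
  loop 1: 14 segments, perimeter = 13.9879
  loop 2: 14 segments, perimeter = 7.2162
Total perimeter = 21.204
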